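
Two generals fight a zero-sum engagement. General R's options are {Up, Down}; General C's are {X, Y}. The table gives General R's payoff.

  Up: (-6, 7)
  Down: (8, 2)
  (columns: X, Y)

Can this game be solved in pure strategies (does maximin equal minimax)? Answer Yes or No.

No

Row minima: Up → -6, Down → 2; maximin = 2.
Column maxima: X → 8, Y → 7; minimax = 7.
2 ≠ 7, so no pure-strategy equilibrium exists.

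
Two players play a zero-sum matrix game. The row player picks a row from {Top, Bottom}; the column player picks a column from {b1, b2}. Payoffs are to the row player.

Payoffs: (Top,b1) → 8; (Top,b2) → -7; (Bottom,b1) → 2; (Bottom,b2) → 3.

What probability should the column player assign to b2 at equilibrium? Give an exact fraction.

Row minima: Top → -7, Bottom → 2; maximin = 2.
Column maxima: b1 → 8, b2 → 3; minimax = 3.
2 ≠ 3, so there is no saddle point; optimal play is mixed.
Let the row player play Top with probability p. Expected payoff against b1: 8p + 2(1−p) = 6p + 2; against b2: (-7)p + 3(1−p) = −10p + 3.
Setting these equal: 6p + 2 = −10p + 3 ⇒ 16p = 1 ⇒ p = 1/16, and the value is (6)·(1/16) + 2 = 19/8.
For the column player: with q = P(b1), equating Top's and Bottom's payoffs gives 15q − 7 = −q + 3 ⇒ q = 5/8.

3/8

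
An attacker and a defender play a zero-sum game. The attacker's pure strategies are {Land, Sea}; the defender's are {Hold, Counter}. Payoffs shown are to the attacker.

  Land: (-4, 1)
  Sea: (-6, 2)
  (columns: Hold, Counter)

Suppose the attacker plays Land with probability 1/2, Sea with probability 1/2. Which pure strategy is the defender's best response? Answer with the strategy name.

If the defender plays Hold, the attacker's expected payoff is (1/2)·(-4) + (1/2)·(-6) = -5.
If the defender plays Counter, the attacker's expected payoff is (1/2)·1 + (1/2)·2 = 3/2.
The defender minimizes the attacker's payoff; the smallest is -5, so the best response is Hold.

Hold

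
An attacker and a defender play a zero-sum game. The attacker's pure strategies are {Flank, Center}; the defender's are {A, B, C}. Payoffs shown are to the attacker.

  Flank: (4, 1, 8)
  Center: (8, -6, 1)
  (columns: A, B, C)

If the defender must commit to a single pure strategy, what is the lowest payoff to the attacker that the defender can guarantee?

1

Column maxima: A → 8, B → 1, C → 8.
The smallest of these is 1.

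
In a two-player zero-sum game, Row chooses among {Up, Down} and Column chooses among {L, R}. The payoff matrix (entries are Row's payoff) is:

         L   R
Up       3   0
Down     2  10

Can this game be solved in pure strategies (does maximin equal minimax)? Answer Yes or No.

No

Row minima: Up → 0, Down → 2; maximin = 2.
Column maxima: L → 3, R → 10; minimax = 3.
2 ≠ 3, so no pure-strategy equilibrium exists.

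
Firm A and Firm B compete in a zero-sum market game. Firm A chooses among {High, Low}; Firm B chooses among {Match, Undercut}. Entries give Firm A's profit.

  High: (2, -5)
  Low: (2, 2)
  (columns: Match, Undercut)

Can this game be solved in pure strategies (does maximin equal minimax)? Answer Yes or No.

Yes

Row minima: High → -5, Low → 2; maximin = 2.
Column maxima: Match → 2, Undercut → 2; minimax = 2.
maximin = minimax = 2, so a saddle point exists.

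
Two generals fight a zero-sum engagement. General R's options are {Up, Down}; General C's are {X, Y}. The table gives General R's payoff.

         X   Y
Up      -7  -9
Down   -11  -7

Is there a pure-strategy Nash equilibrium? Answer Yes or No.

No

Row minima: Up → -9, Down → -11; maximin = -9.
Column maxima: X → -7, Y → -7; minimax = -7.
-9 ≠ -7, so no pure-strategy equilibrium exists.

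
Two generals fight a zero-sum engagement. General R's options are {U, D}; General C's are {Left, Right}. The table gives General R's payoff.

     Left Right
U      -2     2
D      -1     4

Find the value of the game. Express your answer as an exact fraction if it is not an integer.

Row minima: U → -2, D → -1; maximin = -1.
Column maxima: Left → -1, Right → 4; minimax = -1.
Since maximin = minimax = -1, there is a saddle point and the value is -1.

-1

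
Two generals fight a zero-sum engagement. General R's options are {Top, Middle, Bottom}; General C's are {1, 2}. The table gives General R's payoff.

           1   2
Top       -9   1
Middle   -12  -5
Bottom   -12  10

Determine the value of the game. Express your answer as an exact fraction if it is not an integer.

-9

Row minima: Top → -9, Middle → -12, Bottom → -12; maximin = -9.
Column maxima: 1 → -9, 2 → 10; minimax = -9.
Since maximin = minimax = -9, there is a saddle point and the value is -9.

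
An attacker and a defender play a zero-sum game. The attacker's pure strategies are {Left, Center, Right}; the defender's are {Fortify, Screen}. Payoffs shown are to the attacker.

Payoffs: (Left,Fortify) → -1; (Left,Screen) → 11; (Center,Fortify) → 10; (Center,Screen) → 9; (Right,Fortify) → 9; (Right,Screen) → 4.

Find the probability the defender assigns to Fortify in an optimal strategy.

2/13

Row minima: Left → -1, Center → 9, Right → 4; maximin = 9.
Column maxima: Fortify → 10, Screen → 11; minimax = 10.
9 ≠ 10, so there is no saddle point; optimal play is mixed.
Right is strictly dominated by Center, so the attacker never plays it.
On the remaining 2×2 (Left, Center vs Fortify, Screen):
Let the attacker play Left with probability p. Expected payoff against Fortify: (-1)p + 10(1−p) = −11p + 10; against Screen: 11p + 9(1−p) = 2p + 9.
Setting these equal: −11p + 10 = 2p + 9 ⇒ −13p = -1 ⇒ p = 1/13, and the value is (-11)·(1/13) + 10 = 119/13.
For the defender: with q = P(Fortify), equating Left's and Center's payoffs gives −12q + 11 = q + 9 ⇒ q = 2/13.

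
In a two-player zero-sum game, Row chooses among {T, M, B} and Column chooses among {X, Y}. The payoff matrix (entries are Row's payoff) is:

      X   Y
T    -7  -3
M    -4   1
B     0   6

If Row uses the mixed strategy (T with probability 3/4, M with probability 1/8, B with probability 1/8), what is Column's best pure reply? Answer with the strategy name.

If Column plays X, Row's expected payoff is (3/4)·(-7) + (1/8)·(-4) + (1/8)·0 = -23/4.
If Column plays Y, Row's expected payoff is (3/4)·(-3) + (1/8)·1 + (1/8)·6 = -11/8.
Column minimizes Row's payoff; the smallest is -23/4, so the best response is X.

X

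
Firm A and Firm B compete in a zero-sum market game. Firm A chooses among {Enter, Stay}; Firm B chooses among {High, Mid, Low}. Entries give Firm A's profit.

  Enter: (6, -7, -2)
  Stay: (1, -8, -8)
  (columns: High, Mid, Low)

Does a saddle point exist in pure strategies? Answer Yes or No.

Yes

Row minima: Enter → -7, Stay → -8; maximin = -7.
Column maxima: High → 6, Mid → -7, Low → -2; minimax = -7.
maximin = minimax = -7, so a saddle point exists.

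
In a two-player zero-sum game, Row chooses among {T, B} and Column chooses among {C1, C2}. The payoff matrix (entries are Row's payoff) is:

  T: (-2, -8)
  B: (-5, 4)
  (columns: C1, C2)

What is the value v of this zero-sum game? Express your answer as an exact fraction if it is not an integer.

-16/5

Row minima: T → -8, B → -5; maximin = -5.
Column maxima: C1 → -2, C2 → 4; minimax = -2.
-5 ≠ -2, so there is no saddle point; optimal play is mixed.
Let Row play T with probability p. Expected payoff against C1: (-2)p + (-5)(1−p) = 3p − 5; against C2: (-8)p + 4(1−p) = −12p + 4.
Setting these equal: 3p − 5 = −12p + 4 ⇒ 15p = 9 ⇒ p = 3/5, and the value is (3)·(3/5) − 5 = -16/5.
For Column: with q = P(C1), equating T's and B's payoffs gives 6q − 8 = −9q + 4 ⇒ q = 4/5.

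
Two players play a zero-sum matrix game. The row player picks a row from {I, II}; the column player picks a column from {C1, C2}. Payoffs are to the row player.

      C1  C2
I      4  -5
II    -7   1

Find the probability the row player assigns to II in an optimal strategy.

Row minima: I → -5, II → -7; maximin = -5.
Column maxima: C1 → 4, C2 → 1; minimax = 1.
-5 ≠ 1, so there is no saddle point; optimal play is mixed.
Let the row player play I with probability p. Expected payoff against C1: 4p + (-7)(1−p) = 11p − 7; against C2: (-5)p + 1(1−p) = −6p + 1.
Setting these equal: 11p − 7 = −6p + 1 ⇒ 17p = 8 ⇒ p = 8/17, and the value is (11)·(8/17) − 7 = -31/17.
For the column player: with q = P(C1), equating I's and II's payoffs gives 9q − 5 = −8q + 1 ⇒ q = 6/17.

9/17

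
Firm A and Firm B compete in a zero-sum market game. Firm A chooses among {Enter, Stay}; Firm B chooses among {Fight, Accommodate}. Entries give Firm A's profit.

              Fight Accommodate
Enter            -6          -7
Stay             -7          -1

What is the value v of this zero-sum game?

Row minima: Enter → -7, Stay → -7; maximin = -7.
Column maxima: Fight → -6, Accommodate → -1; minimax = -6.
-7 ≠ -6, so there is no saddle point; optimal play is mixed.
Let Firm A play Enter with probability p. Expected payoff against Fight: (-6)p + (-7)(1−p) = p − 7; against Accommodate: (-7)p + (-1)(1−p) = −6p − 1.
Setting these equal: p − 7 = −6p − 1 ⇒ 7p = 6 ⇒ p = 6/7, and the value is (1)·(6/7) − 7 = -43/7.
For Firm B: with q = P(Fight), equating Enter's and Stay's payoffs gives q − 7 = −6q − 1 ⇒ q = 6/7.

-43/7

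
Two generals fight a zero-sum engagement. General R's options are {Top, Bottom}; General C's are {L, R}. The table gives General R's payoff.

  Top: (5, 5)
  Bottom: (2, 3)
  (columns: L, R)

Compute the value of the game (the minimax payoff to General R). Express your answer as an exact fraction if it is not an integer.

Row minima: Top → 5, Bottom → 2; maximin = 5.
Column maxima: L → 5, R → 5; minimax = 5.
Since maximin = minimax = 5, there is a saddle point and the value is 5.

5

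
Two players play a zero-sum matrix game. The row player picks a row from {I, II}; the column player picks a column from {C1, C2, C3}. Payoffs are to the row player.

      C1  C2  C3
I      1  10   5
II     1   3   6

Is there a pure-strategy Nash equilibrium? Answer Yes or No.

Yes

Row minima: I → 1, II → 1; maximin = 1.
Column maxima: C1 → 1, C2 → 10, C3 → 6; minimax = 1.
maximin = minimax = 1, so a saddle point exists.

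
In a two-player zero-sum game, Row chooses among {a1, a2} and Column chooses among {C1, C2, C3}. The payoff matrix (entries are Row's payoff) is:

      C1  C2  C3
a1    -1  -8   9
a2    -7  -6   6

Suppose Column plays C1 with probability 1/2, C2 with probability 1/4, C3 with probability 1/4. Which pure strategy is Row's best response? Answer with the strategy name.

a1

Expected payoff of a1: (1/2)·(-1) + (1/4)·(-8) + (1/4)·9 = -1/4.
Expected payoff of a2: (1/2)·(-7) + (1/4)·(-6) + (1/4)·6 = -7/2.
The largest is -1/4, so Row's best response is a1.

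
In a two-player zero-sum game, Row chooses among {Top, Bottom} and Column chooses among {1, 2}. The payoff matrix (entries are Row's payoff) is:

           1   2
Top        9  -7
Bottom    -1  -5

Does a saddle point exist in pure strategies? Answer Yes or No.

Yes

Row minima: Top → -7, Bottom → -5; maximin = -5.
Column maxima: 1 → 9, 2 → -5; minimax = -5.
maximin = minimax = -5, so a saddle point exists.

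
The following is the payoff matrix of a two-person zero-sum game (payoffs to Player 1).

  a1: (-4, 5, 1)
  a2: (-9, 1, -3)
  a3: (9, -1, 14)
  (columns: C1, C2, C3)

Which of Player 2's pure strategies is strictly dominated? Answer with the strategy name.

C1 holds Player 1's payoff strictly below C3 in every row: -4 < 1, -9 < -3, 9 < 14.
So C3 is strictly dominated for Player 2.

C3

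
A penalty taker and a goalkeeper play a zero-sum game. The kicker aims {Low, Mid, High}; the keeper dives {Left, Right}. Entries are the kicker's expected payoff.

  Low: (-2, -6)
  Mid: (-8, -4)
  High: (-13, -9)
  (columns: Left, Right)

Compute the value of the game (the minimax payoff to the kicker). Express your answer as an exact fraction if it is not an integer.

Row minima: Low → -6, Mid → -8, High → -13; maximin = -6.
Column maxima: Left → -2, Right → -4; minimax = -4.
-6 ≠ -4, so there is no saddle point; optimal play is mixed.
High is strictly dominated by Low, so the kicker never plays it.
On the remaining 2×2 (Low, Mid vs Left, Right):
Let the kicker play Low with probability p. Expected payoff against Left: (-2)p + (-8)(1−p) = 6p − 8; against Right: (-6)p + (-4)(1−p) = −2p − 4.
Setting these equal: 6p − 8 = −2p − 4 ⇒ 8p = 4 ⇒ p = 1/2, and the value is (6)·(1/2) − 8 = -5.
For the keeper: with q = P(Left), equating Low's and Mid's payoffs gives 4q − 6 = −4q − 4 ⇒ q = 1/4.

-5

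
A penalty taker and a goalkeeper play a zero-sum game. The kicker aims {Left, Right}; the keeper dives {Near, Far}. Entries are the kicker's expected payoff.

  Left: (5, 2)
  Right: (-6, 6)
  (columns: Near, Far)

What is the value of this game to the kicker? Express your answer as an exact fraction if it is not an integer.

Row minima: Left → 2, Right → -6; maximin = 2.
Column maxima: Near → 5, Far → 6; minimax = 5.
2 ≠ 5, so there is no saddle point; optimal play is mixed.
Let the kicker play Left with probability p. Expected payoff against Near: 5p + (-6)(1−p) = 11p − 6; against Far: 2p + 6(1−p) = −4p + 6.
Setting these equal: 11p − 6 = −4p + 6 ⇒ 15p = 12 ⇒ p = 4/5, and the value is (11)·(4/5) − 6 = 14/5.
For the keeper: with q = P(Near), equating Left's and Right's payoffs gives 3q + 2 = −12q + 6 ⇒ q = 4/15.

14/5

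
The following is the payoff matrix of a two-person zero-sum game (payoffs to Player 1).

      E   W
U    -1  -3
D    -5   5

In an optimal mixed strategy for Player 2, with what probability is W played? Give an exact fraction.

1/3

Row minima: U → -3, D → -5; maximin = -3.
Column maxima: E → -1, W → 5; minimax = -1.
-3 ≠ -1, so there is no saddle point; optimal play is mixed.
Let Player 1 play U with probability p. Expected payoff against E: (-1)p + (-5)(1−p) = 4p − 5; against W: (-3)p + 5(1−p) = −8p + 5.
Setting these equal: 4p − 5 = −8p + 5 ⇒ 12p = 10 ⇒ p = 5/6, and the value is (4)·(5/6) − 5 = -5/3.
For Player 2: with q = P(E), equating U's and D's payoffs gives 2q − 3 = −10q + 5 ⇒ q = 2/3.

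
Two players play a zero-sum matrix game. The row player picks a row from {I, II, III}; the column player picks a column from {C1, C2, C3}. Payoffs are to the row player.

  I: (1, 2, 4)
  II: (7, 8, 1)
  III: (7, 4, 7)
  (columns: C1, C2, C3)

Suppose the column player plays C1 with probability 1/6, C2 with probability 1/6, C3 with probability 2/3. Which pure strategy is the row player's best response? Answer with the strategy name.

III

Expected payoff of I: (1/6)·1 + (1/6)·2 + (2/3)·4 = 19/6.
Expected payoff of II: (1/6)·7 + (1/6)·8 + (2/3)·1 = 19/6.
Expected payoff of III: (1/6)·7 + (1/6)·4 + (2/3)·7 = 13/2.
The largest is 13/2, so the row player's best response is III.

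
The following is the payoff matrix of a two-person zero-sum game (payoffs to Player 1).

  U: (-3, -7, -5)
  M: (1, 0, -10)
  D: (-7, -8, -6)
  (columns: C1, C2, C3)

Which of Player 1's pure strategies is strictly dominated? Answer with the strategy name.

D

U gives a strictly higher payoff than D against every column: -3 > -7, -7 > -8, -5 > -6.
So D is strictly dominated and Player 1 never plays it.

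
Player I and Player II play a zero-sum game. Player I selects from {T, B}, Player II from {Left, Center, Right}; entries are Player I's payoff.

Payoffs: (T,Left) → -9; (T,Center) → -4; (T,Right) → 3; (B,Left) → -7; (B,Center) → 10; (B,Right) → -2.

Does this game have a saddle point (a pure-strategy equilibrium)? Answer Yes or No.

Row minima: T → -9, B → -7; maximin = -7.
Column maxima: Left → -7, Center → 10, Right → 3; minimax = -7.
maximin = minimax = -7, so a saddle point exists.

Yes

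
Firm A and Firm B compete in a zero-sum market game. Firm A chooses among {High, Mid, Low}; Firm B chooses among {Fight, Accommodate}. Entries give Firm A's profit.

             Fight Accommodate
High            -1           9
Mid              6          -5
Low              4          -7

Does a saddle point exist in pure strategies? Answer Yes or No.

No

Row minima: High → -1, Mid → -5, Low → -7; maximin = -1.
Column maxima: Fight → 6, Accommodate → 9; minimax = 6.
-1 ≠ 6, so no pure-strategy equilibrium exists.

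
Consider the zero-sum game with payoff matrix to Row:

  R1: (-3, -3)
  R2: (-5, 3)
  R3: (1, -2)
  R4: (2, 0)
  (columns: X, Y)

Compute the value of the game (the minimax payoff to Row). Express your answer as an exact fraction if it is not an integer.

3/5

Row minima: R1 → -3, R2 → -5, R3 → -2, R4 → 0; maximin = 0.
Column maxima: X → 2, Y → 3; minimax = 2.
0 ≠ 2, so there is no saddle point; optimal play is mixed.
R1 is strictly dominated by R3, so Row never plays it.
R3 is strictly dominated by R4, so Row never plays it.
On the remaining 2×2 (R2, R4 vs X, Y):
Let Row play R2 with probability p. Expected payoff against X: (-5)p + 2(1−p) = −7p + 2; against Y: 3p + 0(1−p) = 3p.
Setting these equal: −7p + 2 = 3p ⇒ −10p = -2 ⇒ p = 1/5, and the value is (-7)·(1/5) + 2 = 3/5.
For Column: with q = P(X), equating R2's and R4's payoffs gives −8q + 3 = 2q ⇒ q = 3/10.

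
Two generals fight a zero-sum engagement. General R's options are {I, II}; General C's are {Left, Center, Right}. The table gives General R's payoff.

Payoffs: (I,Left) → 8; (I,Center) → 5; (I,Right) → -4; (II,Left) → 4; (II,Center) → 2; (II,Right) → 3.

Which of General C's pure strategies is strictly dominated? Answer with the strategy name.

Center holds General R's payoff strictly below Left in every row: 5 < 8, 2 < 4.
So Left is strictly dominated for General C.

Left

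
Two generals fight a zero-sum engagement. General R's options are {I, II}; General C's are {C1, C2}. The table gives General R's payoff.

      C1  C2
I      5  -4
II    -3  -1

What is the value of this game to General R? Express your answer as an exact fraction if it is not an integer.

Row minima: I → -4, II → -3; maximin = -3.
Column maxima: C1 → 5, C2 → -1; minimax = -1.
-3 ≠ -1, so there is no saddle point; optimal play is mixed.
Let General R play I with probability p. Expected payoff against C1: 5p + (-3)(1−p) = 8p − 3; against C2: (-4)p + (-1)(1−p) = −3p − 1.
Setting these equal: 8p − 3 = −3p − 1 ⇒ 11p = 2 ⇒ p = 2/11, and the value is (8)·(2/11) − 3 = -17/11.
For General C: with q = P(C1), equating I's and II's payoffs gives 9q − 4 = −2q − 1 ⇒ q = 3/11.

-17/11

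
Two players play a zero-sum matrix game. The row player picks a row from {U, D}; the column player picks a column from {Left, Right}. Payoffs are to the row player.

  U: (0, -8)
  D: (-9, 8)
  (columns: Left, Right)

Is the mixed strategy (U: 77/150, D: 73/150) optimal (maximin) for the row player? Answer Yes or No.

No

Against Left this mix gives (77/150)·0 + (73/150)·(-9) = -219/50.
Against Right this mix gives (77/150)·(-8) + (73/150)·8 = -16/75.
The column player will play Left, holding the row player to -219/50. Shifting weight toward the row that does better against Left would raise this floor (the equalizing mix achieves -72/25 against both Left and Right), so the proposed strategy is not optimal.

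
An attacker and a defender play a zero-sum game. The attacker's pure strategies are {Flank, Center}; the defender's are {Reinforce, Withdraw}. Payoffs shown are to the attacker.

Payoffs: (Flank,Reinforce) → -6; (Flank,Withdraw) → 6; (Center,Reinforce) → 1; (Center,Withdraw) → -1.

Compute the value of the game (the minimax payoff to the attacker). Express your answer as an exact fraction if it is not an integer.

0

Row minima: Flank → -6, Center → -1; maximin = -1.
Column maxima: Reinforce → 1, Withdraw → 6; minimax = 1.
-1 ≠ 1, so there is no saddle point; optimal play is mixed.
Let the attacker play Flank with probability p. Expected payoff against Reinforce: (-6)p + 1(1−p) = −7p + 1; against Withdraw: 6p + (-1)(1−p) = 7p − 1.
Setting these equal: −7p + 1 = 7p − 1 ⇒ −14p = -2 ⇒ p = 1/7, and the value is (-7)·(1/7) + 1 = 0.
For the defender: with q = P(Reinforce), equating Flank's and Center's payoffs gives −12q + 6 = 2q − 1 ⇒ q = 1/2.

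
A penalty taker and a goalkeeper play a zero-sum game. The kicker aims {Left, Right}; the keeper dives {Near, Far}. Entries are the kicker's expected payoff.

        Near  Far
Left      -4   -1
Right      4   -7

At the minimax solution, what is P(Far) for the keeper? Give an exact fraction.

Row minima: Left → -4, Right → -7; maximin = -4.
Column maxima: Near → 4, Far → -1; minimax = -1.
-4 ≠ -1, so there is no saddle point; optimal play is mixed.
Let the kicker play Left with probability p. Expected payoff against Near: (-4)p + 4(1−p) = −8p + 4; against Far: (-1)p + (-7)(1−p) = 6p − 7.
Setting these equal: −8p + 4 = 6p − 7 ⇒ −14p = -11 ⇒ p = 11/14, and the value is (-8)·(11/14) + 4 = -16/7.
For the keeper: with q = P(Near), equating Left's and Right's payoffs gives −3q − 1 = 11q − 7 ⇒ q = 3/7.

4/7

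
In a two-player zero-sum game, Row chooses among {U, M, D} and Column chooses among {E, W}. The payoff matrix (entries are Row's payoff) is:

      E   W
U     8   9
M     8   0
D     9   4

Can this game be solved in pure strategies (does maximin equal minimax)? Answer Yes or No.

No

Row minima: U → 8, M → 0, D → 4; maximin = 8.
Column maxima: E → 9, W → 9; minimax = 9.
8 ≠ 9, so no pure-strategy equilibrium exists.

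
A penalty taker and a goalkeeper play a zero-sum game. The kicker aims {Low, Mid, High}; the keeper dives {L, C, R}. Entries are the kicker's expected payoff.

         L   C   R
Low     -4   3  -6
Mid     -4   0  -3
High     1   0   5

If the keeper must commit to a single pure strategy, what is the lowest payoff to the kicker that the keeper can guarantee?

Column maxima: L → 1, C → 3, R → 5.
The smallest of these is 1.

1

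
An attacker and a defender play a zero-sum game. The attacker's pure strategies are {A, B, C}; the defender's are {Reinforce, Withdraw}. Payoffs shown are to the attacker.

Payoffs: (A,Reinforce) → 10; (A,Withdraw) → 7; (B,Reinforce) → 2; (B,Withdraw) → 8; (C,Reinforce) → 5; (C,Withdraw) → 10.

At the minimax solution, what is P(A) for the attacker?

5/8

Row minima: A → 7, B → 2, C → 5; maximin = 7.
Column maxima: Reinforce → 10, Withdraw → 10; minimax = 10.
7 ≠ 10, so there is no saddle point; optimal play is mixed.
B is strictly dominated by C, so the attacker never plays it.
On the remaining 2×2 (A, C vs Reinforce, Withdraw):
Let the attacker play A with probability p. Expected payoff against Reinforce: 10p + 5(1−p) = 5p + 5; against Withdraw: 7p + 10(1−p) = −3p + 10.
Setting these equal: 5p + 5 = −3p + 10 ⇒ 8p = 5 ⇒ p = 5/8, and the value is (5)·(5/8) + 5 = 65/8.
For the defender: with q = P(Reinforce), equating A's and C's payoffs gives 3q + 7 = −5q + 10 ⇒ q = 3/8.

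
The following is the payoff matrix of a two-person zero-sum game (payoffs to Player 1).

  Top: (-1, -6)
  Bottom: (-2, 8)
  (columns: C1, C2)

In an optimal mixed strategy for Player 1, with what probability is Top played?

2/3

Row minima: Top → -6, Bottom → -2; maximin = -2.
Column maxima: C1 → -1, C2 → 8; minimax = -1.
-2 ≠ -1, so there is no saddle point; optimal play is mixed.
Let Player 1 play Top with probability p. Expected payoff against C1: (-1)p + (-2)(1−p) = p − 2; against C2: (-6)p + 8(1−p) = −14p + 8.
Setting these equal: p − 2 = −14p + 8 ⇒ 15p = 10 ⇒ p = 2/3, and the value is (1)·(2/3) − 2 = -4/3.
For Player 2: with q = P(C1), equating Top's and Bottom's payoffs gives 5q − 6 = −10q + 8 ⇒ q = 14/15.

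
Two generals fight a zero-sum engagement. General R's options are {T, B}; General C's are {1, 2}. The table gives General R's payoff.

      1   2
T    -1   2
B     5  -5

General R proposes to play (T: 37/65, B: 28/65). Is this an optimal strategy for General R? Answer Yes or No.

Against 1 this mix gives (37/65)·(-1) + (28/65)·5 = 103/65.
Against 2 this mix gives (37/65)·2 + (28/65)·(-5) = -66/65.
General C will play 2, holding General R to -66/65. Shifting weight toward the row that does better against 2 would raise this floor (the equalizing mix achieves 5/13 against both 2 and 1), so the proposed strategy is not optimal.

No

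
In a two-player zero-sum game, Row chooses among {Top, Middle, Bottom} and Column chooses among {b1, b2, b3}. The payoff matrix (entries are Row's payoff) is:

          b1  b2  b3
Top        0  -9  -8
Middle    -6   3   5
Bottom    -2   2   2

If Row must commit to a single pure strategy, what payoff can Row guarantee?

Row minima: Top → -9, Middle → -6, Bottom → -2.
The best of these is -2.

-2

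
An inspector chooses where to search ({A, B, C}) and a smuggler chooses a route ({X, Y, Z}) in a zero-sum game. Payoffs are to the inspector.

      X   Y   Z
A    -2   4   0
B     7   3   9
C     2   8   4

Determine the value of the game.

Row minima: A → -2, B → 3, C → 2; maximin = 3.
Column maxima: X → 7, Y → 8, Z → 9; minimax = 7.
3 ≠ 7, so there is no saddle point; optimal play is mixed.
A is strictly dominated by C, so the inspector never plays it.
Z is strictly dominated by X (it gives the inspector strictly more in every row), so the smuggler never plays it.
On the remaining 2×2 (B, C vs X, Y):
Let the inspector play B with probability p. Expected payoff against X: 7p + 2(1−p) = 5p + 2; against Y: 3p + 8(1−p) = −5p + 8.
Setting these equal: 5p + 2 = −5p + 8 ⇒ 10p = 6 ⇒ p = 3/5, and the value is (5)·(3/5) + 2 = 5.
For the smuggler: with q = P(X), equating B's and C's payoffs gives 4q + 3 = −6q + 8 ⇒ q = 1/2.

5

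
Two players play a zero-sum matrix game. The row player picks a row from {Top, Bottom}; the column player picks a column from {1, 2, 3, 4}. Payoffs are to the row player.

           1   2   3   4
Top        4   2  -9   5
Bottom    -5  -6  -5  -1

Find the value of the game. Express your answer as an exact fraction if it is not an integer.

-16/3

Row minima: Top → -9, Bottom → -6; maximin = -6.
Column maxima: 1 → 4, 2 → 2, 3 → -5, 4 → 5; minimax = -5.
-6 ≠ -5, so there is no saddle point; optimal play is mixed.
1 is strictly dominated by 2 (it gives the row player strictly more in every row), so the column player never plays it.
4 is strictly dominated by 2 (it gives the row player strictly more in every row), so the column player never plays it.
On the remaining 2×2 (Top, Bottom vs 2, 3):
Let the row player play Top with probability p. Expected payoff against 2: 2p + (-6)(1−p) = 8p − 6; against 3: (-9)p + (-5)(1−p) = −4p − 5.
Setting these equal: 8p − 6 = −4p − 5 ⇒ 12p = 1 ⇒ p = 1/12, and the value is (8)·(1/12) − 6 = -16/3.
For the column player: with q = P(2), equating Top's and Bottom's payoffs gives 11q − 9 = −q − 5 ⇒ q = 1/3.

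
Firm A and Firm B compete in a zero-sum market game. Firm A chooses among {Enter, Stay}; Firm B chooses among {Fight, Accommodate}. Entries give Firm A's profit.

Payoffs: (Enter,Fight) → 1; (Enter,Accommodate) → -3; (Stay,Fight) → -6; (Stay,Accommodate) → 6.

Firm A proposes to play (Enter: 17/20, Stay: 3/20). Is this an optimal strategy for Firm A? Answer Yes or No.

Against Fight this mix gives (17/20)·1 + (3/20)·(-6) = -1/20.
Against Accommodate this mix gives (17/20)·(-3) + (3/20)·6 = -33/20.
Firm B will play Accommodate, holding Firm A to -33/20. Shifting weight toward the row that does better against Accommodate would raise this floor (the equalizing mix achieves -3/4 against both Accommodate and Fight), so the proposed strategy is not optimal.

No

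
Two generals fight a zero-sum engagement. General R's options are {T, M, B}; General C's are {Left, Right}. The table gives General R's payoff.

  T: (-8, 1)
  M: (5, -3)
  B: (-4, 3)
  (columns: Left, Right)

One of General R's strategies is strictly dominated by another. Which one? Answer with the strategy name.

T

B gives a strictly higher payoff than T against every column: -4 > -8, 3 > 1.
So T is strictly dominated and General R never plays it.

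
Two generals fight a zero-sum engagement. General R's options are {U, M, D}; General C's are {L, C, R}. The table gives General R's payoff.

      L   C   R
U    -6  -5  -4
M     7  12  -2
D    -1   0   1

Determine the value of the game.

5/11

Row minima: U → -6, M → -2, D → -1; maximin = -1.
Column maxima: L → 7, C → 12, R → 1; minimax = 1.
-1 ≠ 1, so there is no saddle point; optimal play is mixed.
U is strictly dominated by M, so General R never plays it.
C is strictly dominated by L (it gives General R strictly more in every row), so General C never plays it.
On the remaining 2×2 (M, D vs L, R):
Let General R play M with probability p. Expected payoff against L: 7p + (-1)(1−p) = 8p − 1; against R: (-2)p + 1(1−p) = −3p + 1.
Setting these equal: 8p − 1 = −3p + 1 ⇒ 11p = 2 ⇒ p = 2/11, and the value is (8)·(2/11) − 1 = 5/11.
For General C: with q = P(L), equating M's and D's payoffs gives 9q − 2 = −2q + 1 ⇒ q = 3/11.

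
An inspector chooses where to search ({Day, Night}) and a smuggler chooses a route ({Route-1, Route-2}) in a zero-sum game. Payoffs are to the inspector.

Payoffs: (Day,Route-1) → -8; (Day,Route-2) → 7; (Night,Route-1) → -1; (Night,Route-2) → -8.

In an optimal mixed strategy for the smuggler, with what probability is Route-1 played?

15/22

Row minima: Day → -8, Night → -8; maximin = -8.
Column maxima: Route-1 → -1, Route-2 → 7; minimax = -1.
-8 ≠ -1, so there is no saddle point; optimal play is mixed.
Let the inspector play Day with probability p. Expected payoff against Route-1: (-8)p + (-1)(1−p) = −7p − 1; against Route-2: 7p + (-8)(1−p) = 15p − 8.
Setting these equal: −7p − 1 = 15p − 8 ⇒ −22p = -7 ⇒ p = 7/22, and the value is (-7)·(7/22) − 1 = -71/22.
For the smuggler: with q = P(Route-1), equating Day's and Night's payoffs gives −15q + 7 = 7q − 8 ⇒ q = 15/22.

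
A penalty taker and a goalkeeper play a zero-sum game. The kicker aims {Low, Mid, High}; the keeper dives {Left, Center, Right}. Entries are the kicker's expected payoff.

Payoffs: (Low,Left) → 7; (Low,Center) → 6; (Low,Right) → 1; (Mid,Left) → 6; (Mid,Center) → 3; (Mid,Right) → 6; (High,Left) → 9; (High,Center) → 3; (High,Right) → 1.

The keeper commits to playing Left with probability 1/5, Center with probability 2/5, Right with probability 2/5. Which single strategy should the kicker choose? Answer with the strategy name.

Mid

Expected payoff of Low: (1/5)·7 + (2/5)·6 + (2/5)·1 = 21/5.
Expected payoff of Mid: (1/5)·6 + (2/5)·3 + (2/5)·6 = 24/5.
Expected payoff of High: (1/5)·9 + (2/5)·3 + (2/5)·1 = 17/5.
The largest is 24/5, so the kicker's best response is Mid.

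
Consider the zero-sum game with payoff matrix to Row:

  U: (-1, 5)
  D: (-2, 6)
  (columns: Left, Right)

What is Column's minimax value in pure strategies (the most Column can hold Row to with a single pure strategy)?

Column maxima: Left → -1, Right → 6.
The smallest of these is -1.

-1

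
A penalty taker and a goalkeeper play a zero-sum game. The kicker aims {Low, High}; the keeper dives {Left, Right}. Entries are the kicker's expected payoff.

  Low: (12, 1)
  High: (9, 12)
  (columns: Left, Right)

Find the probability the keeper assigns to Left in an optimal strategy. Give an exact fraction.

11/14

Row minima: Low → 1, High → 9; maximin = 9.
Column maxima: Left → 12, Right → 12; minimax = 12.
9 ≠ 12, so there is no saddle point; optimal play is mixed.
Let the kicker play Low with probability p. Expected payoff against Left: 12p + 9(1−p) = 3p + 9; against Right: 1p + 12(1−p) = −11p + 12.
Setting these equal: 3p + 9 = −11p + 12 ⇒ 14p = 3 ⇒ p = 3/14, and the value is (3)·(3/14) + 9 = 135/14.
For the keeper: with q = P(Left), equating Low's and High's payoffs gives 11q + 1 = −3q + 12 ⇒ q = 11/14.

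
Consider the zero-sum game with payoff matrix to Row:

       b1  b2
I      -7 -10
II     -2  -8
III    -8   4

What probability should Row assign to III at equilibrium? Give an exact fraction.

Row minima: I → -10, II → -8, III → -8; maximin = -8.
Column maxima: b1 → -2, b2 → 4; minimax = -2.
-8 ≠ -2, so there is no saddle point; optimal play is mixed.
I is strictly dominated by II, so Row never plays it.
On the remaining 2×2 (II, III vs b1, b2):
Let Row play II with probability p. Expected payoff against b1: (-2)p + (-8)(1−p) = 6p − 8; against b2: (-8)p + 4(1−p) = −12p + 4.
Setting these equal: 6p − 8 = −12p + 4 ⇒ 18p = 12 ⇒ p = 2/3, and the value is (6)·(2/3) − 8 = -4.
For Column: with q = P(b1), equating II's and III's payoffs gives 6q − 8 = −12q + 4 ⇒ q = 2/3.

1/3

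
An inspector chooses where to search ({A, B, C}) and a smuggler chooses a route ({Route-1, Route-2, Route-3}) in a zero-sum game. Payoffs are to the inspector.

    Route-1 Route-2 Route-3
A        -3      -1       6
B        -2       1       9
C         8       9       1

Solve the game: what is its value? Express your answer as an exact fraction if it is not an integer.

37/9

Row minima: A → -3, B → -2, C → 1; maximin = 1.
Column maxima: Route-1 → 8, Route-2 → 9, Route-3 → 9; minimax = 8.
1 ≠ 8, so there is no saddle point; optimal play is mixed.
A is strictly dominated by B, so the inspector never plays it.
Route-2 is strictly dominated by Route-1 (it gives the inspector strictly more in every row), so the smuggler never plays it.
On the remaining 2×2 (B, C vs Route-1, Route-3):
Let the inspector play B with probability p. Expected payoff against Route-1: (-2)p + 8(1−p) = −10p + 8; against Route-3: 9p + 1(1−p) = 8p + 1.
Setting these equal: −10p + 8 = 8p + 1 ⇒ −18p = -7 ⇒ p = 7/18, and the value is (-10)·(7/18) + 8 = 37/9.
For the smuggler: with q = P(Route-1), equating B's and C's payoffs gives −11q + 9 = 7q + 1 ⇒ q = 4/9.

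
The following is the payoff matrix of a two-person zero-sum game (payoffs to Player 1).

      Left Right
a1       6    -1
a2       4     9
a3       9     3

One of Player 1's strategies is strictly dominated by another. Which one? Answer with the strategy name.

a3 gives a strictly higher payoff than a1 against every column: 9 > 6, 3 > -1.
So a1 is strictly dominated and Player 1 never plays it.

a1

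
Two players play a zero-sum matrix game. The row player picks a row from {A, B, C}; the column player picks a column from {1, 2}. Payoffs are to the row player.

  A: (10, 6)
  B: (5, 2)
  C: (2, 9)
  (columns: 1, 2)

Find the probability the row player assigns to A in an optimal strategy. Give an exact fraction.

7/11

Row minima: A → 6, B → 2, C → 2; maximin = 6.
Column maxima: 1 → 10, 2 → 9; minimax = 9.
6 ≠ 9, so there is no saddle point; optimal play is mixed.
B is strictly dominated by A, so the row player never plays it.
On the remaining 2×2 (A, C vs 1, 2):
Let the row player play A with probability p. Expected payoff against 1: 10p + 2(1−p) = 8p + 2; against 2: 6p + 9(1−p) = −3p + 9.
Setting these equal: 8p + 2 = −3p + 9 ⇒ 11p = 7 ⇒ p = 7/11, and the value is (8)·(7/11) + 2 = 78/11.
For the column player: with q = P(1), equating A's and C's payoffs gives 4q + 6 = −7q + 9 ⇒ q = 3/11.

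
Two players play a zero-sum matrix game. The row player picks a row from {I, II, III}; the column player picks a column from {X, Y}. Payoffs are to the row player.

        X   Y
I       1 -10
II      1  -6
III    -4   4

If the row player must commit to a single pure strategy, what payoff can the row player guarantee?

-4

Row minima: I → -10, II → -6, III → -4.
The best of these is -4.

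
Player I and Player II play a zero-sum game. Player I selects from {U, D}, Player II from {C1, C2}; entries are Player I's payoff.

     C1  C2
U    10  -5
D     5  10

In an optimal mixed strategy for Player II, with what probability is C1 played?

3/4

Row minima: U → -5, D → 5; maximin = 5.
Column maxima: C1 → 10, C2 → 10; minimax = 10.
5 ≠ 10, so there is no saddle point; optimal play is mixed.
Let Player I play U with probability p. Expected payoff against C1: 10p + 5(1−p) = 5p + 5; against C2: (-5)p + 10(1−p) = −15p + 10.
Setting these equal: 5p + 5 = −15p + 10 ⇒ 20p = 5 ⇒ p = 1/4, and the value is (5)·(1/4) + 5 = 25/4.
For Player II: with q = P(C1), equating U's and D's payoffs gives 15q − 5 = −5q + 10 ⇒ q = 3/4.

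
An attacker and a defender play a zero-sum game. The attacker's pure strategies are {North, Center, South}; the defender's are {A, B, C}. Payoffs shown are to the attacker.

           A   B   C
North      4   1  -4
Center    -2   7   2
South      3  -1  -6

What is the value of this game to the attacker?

Row minima: North → -4, Center → -2, South → -6; maximin = -2.
Column maxima: A → 4, B → 7, C → 2; minimax = 2.
-2 ≠ 2, so there is no saddle point; optimal play is mixed.
South is strictly dominated by North, so the attacker never plays it.
B is strictly dominated by C (it gives the attacker strictly more in every row), so the defender never plays it.
On the remaining 2×2 (North, Center vs A, C):
Let the attacker play North with probability p. Expected payoff against A: 4p + (-2)(1−p) = 6p − 2; against C: (-4)p + 2(1−p) = −6p + 2.
Setting these equal: 6p − 2 = −6p + 2 ⇒ 12p = 4 ⇒ p = 1/3, and the value is (6)·(1/3) − 2 = 0.
For the defender: with q = P(A), equating North's and Center's payoffs gives 8q − 4 = −4q + 2 ⇒ q = 1/2.

0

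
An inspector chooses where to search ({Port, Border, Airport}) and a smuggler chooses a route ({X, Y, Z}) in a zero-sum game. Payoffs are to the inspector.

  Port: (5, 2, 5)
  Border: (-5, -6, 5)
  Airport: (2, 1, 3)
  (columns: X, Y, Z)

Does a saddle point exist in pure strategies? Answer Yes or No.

Row minima: Port → 2, Border → -6, Airport → 1; maximin = 2.
Column maxima: X → 5, Y → 2, Z → 5; minimax = 2.
maximin = minimax = 2, so a saddle point exists.

Yes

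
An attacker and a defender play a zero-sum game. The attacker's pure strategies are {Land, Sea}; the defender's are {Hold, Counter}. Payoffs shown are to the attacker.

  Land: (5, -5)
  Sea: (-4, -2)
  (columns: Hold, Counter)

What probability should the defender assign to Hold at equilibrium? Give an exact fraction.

1/4

Row minima: Land → -5, Sea → -4; maximin = -4.
Column maxima: Hold → 5, Counter → -2; minimax = -2.
-4 ≠ -2, so there is no saddle point; optimal play is mixed.
Let the attacker play Land with probability p. Expected payoff against Hold: 5p + (-4)(1−p) = 9p − 4; against Counter: (-5)p + (-2)(1−p) = −3p − 2.
Setting these equal: 9p − 4 = −3p − 2 ⇒ 12p = 2 ⇒ p = 1/6, and the value is (9)·(1/6) − 4 = -5/2.
For the defender: with q = P(Hold), equating Land's and Sea's payoffs gives 10q − 5 = −2q − 2 ⇒ q = 1/4.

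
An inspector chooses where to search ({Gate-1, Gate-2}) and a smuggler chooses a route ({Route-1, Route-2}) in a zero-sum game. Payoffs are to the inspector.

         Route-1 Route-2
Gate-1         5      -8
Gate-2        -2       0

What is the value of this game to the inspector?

Row minima: Gate-1 → -8, Gate-2 → -2; maximin = -2.
Column maxima: Route-1 → 5, Route-2 → 0; minimax = 0.
-2 ≠ 0, so there is no saddle point; optimal play is mixed.
Let the inspector play Gate-1 with probability p. Expected payoff against Route-1: 5p + (-2)(1−p) = 7p − 2; against Route-2: (-8)p + 0(1−p) = −8p.
Setting these equal: 7p − 2 = −8p ⇒ 15p = 2 ⇒ p = 2/15, and the value is (7)·(2/15) − 2 = -16/15.
For the smuggler: with q = P(Route-1), equating Gate-1's and Gate-2's payoffs gives 13q − 8 = −2q ⇒ q = 8/15.

-16/15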